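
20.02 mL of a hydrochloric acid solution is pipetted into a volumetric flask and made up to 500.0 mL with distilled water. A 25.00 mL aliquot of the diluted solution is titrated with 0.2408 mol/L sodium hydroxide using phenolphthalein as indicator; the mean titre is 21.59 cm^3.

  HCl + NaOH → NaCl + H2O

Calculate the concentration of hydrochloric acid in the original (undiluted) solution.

5.194 mol/L

n(NaOH) = 0.02159 × 0.2408 = 5.199 × 10^-3 mol
n(HCl) in the aliquot = 5.199 × 10^-3 mol (1:1 ratio)
[HCl]_dilute = 5.199 × 10^-3 / 0.02500 = 0.2080 mol/L
Dilution factor = 500.0 / 20.02 = 24.98
[HCl]_stock = 0.2080 × 24.98 = 5.194 mol/L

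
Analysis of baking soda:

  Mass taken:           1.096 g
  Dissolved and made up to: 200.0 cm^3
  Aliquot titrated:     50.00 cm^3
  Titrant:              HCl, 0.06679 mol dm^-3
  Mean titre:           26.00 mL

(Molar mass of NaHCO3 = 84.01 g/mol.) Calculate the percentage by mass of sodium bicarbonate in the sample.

NaHCO3 + HCl → NaCl + H2O + CO2
n(HCl) per titration = 0.02600 × 0.06679 = 1.737 × 10^-3 mol
n(NaHCO3) in each aliquot = 1.737 × 10^-3 mol (1:1 ratio)
n(NaHCO3) in the whole flask = 1.737 × 10^-3 × 200.0/50.00 = 6.946 × 10^-3 mol
mass of NaHCO3 = 6.946 × 10^-3 × 84.01 = 0.5835 g
% NaHCO3 = 0.5835 / 1.096 × 100 = 53.24 %

53.24 %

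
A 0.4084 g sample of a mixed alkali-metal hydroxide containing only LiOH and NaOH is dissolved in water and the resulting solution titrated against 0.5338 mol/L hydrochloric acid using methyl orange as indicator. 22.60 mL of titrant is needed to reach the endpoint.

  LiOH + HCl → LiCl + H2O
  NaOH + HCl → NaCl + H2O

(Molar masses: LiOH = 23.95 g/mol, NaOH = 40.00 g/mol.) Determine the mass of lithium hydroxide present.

n(HCl) = 0.02260 × 0.5338 = 0.01206 mol
Let x = n(LiOH), y = n(NaOH).
Titrant: 1x + 1y = 0.01206;  mass: 23.95x + 40.00y = 0.4084
Solving, x = 4.620 × 10^-3 mol, y = 7.444 × 10^-3 mol
mass of LiOH = 4.620 × 10^-3 × 23.95 = 0.1107 g

0.1107 g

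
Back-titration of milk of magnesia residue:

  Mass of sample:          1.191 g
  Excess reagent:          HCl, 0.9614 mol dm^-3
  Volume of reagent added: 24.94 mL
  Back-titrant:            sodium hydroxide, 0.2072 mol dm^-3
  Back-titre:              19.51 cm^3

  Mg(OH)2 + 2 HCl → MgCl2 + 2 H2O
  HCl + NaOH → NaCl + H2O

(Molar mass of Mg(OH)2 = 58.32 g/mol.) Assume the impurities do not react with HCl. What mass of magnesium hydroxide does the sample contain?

n(HCl) added = 0.02494 × 0.9614 = 0.02398 mol
n(NaOH) used in back-titration = 0.01951 × 0.2072 = 4.042 × 10^-3 mol
n(HCl) left over = 4.042 × 10^-3 mol (1:1 ratio)
n(HCl) consumed by analyte = 0.02398 − 4.042 × 10^-3 = 0.01993 mol
From the 1:2 ratio, n(Mg(OH)2) = 1/2 × 0.01993 = 9.967 × 10^-3 mol
mass of Mg(OH)2 = 9.967 × 10^-3 × 58.32 = 0.5813 g

0.5813 g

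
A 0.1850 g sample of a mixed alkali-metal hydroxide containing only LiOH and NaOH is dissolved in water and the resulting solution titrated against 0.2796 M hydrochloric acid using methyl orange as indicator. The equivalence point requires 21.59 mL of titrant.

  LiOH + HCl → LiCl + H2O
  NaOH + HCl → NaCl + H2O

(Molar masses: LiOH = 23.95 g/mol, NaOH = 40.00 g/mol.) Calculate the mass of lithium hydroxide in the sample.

n(HCl) = 0.02159 × 0.2796 = 6.037 × 10^-3 mol
Let x = n(LiOH), y = n(NaOH).
Titrant: 1x + 1y = 6.037 × 10^-3;  mass: 23.95x + 40.00y = 0.1850
Solving, x = 3.518 × 10^-3 mol, y = 2.519 × 10^-3 mol
mass of LiOH = 3.518 × 10^-3 × 23.95 = 0.08425 g

0.08425 g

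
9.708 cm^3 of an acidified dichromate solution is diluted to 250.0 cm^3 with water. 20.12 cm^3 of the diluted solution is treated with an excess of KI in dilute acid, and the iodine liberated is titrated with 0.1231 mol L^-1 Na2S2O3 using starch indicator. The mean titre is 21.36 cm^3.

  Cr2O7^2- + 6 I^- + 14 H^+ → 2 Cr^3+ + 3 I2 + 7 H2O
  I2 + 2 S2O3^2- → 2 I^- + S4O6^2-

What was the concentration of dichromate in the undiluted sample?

0.5609 mol/L

n(S2O3^2-) = 0.02136 × 0.1231 = 2.629 × 10^-3 mol
n(I2) = n(S2O3^2-)/2 = 1.315 × 10^-3 mol
From the 1:3 ratio, n(Cr2O7^2-) in the aliquot = 1/3 × 1.315 × 10^-3 = 4.382 × 10^-4 mol
[Cr2O7^2-]_dilute = 4.382 × 10^-4 / 0.02012 = 0.02178 mol/L
[Cr2O7^2-]_original = 0.02178 × 250.0/9.708 = 0.5609 mol/L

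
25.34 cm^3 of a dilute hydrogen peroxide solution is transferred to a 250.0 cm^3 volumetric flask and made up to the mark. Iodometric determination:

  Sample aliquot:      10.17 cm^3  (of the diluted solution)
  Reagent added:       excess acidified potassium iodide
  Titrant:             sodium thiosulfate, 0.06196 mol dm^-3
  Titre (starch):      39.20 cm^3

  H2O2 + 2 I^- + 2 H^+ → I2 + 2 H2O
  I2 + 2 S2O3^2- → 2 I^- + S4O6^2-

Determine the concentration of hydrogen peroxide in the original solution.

1.178 mol/L

n(S2O3^2-) = 0.03920 × 0.06196 = 2.429 × 10^-3 mol
n(I2) = n(S2O3^2-)/2 = 1.214 × 10^-3 mol
n(H2O2) in the aliquot = 1.214 × 10^-3 mol (1:1 ratio)
[H2O2]_dilute = 1.214 × 10^-3 / 0.01017 = 0.1194 mol/L
[H2O2]_original = 0.1194 × 250.0/25.34 = 1.178 mol/L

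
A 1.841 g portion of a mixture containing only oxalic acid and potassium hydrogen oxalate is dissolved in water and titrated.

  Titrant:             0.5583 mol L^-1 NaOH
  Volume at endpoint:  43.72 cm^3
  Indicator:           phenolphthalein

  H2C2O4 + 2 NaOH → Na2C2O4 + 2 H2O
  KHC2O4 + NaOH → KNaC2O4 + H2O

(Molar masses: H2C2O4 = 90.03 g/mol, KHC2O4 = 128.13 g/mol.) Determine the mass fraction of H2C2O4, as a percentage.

n(NaOH) = 0.04372 × 0.5583 = 0.02441 mol
Let x = n(H2C2O4), y = n(KHC2O4).
Titrant: 2x + 1y = 0.02441;  mass: 90.03x + 128.13y = 1.841
Solving, x = 7.739 × 10^-3 mol, y = 8.930 × 10^-3 mol
mass of H2C2O4 = 7.739 × 10^-3 × 90.03 = 0.6968 g
% H2C2O4 = 0.6968 / 1.841 × 100 = 37.85 %

37.85 %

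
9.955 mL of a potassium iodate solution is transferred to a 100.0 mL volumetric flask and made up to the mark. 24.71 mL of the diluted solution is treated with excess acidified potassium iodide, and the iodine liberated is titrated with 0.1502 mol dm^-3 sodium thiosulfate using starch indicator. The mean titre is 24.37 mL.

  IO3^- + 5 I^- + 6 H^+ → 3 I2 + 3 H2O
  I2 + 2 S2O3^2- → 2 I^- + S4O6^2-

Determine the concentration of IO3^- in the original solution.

0.2480 mol/L

n(S2O3^2-) = 0.02437 × 0.1502 = 3.660 × 10^-3 mol
n(I2) = n(S2O3^2-)/2 = 1.830 × 10^-3 mol
From the 1:3 ratio, n(IO3^-) in the aliquot = 1/3 × 1.830 × 10^-3 = 6.101 × 10^-4 mol
[IO3^-]_dilute = 6.101 × 10^-4 / 0.02471 = 0.02469 mol/L
[IO3^-]_original = 0.02469 × 100.0/9.955 = 0.2480 mol/L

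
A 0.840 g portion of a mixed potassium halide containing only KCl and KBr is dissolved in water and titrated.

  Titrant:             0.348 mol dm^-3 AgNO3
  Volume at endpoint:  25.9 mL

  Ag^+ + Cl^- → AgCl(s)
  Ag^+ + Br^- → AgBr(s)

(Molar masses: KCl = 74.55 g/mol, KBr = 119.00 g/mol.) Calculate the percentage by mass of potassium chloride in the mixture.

n(AgNO3) = 0.0259 × 0.348 = 9.01 × 10^-3 mol
Let x = n(KCl), y = n(KBr).
Titrant: 1x + 1y = 9.01 × 10^-3;  mass: 74.55x + 119.00y = 0.840
Solving, x = 5.23 × 10^-3 mol, y = 3.78 × 10^-3 mol
mass of KCl = 5.23 × 10^-3 × 74.55 = 0.390 g
% KCl = 0.390 / 0.840 × 100 = 46.4 %

46.4 %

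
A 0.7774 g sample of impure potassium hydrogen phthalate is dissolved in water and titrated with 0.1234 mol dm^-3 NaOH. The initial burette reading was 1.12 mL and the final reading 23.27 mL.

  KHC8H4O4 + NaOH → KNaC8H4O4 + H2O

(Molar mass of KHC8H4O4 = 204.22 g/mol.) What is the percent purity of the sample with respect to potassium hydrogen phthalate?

n(NaOH) = 0.02215 L × 0.1234 mol/L = 2.733 × 10^-3 mol
n(KHC8H4O4) = 2.733 × 10^-3 mol (1:1 ratio)
mass of KHC8H4O4 = 2.733 × 10^-3 × 204.22 g/mol = 0.5582 g
% KHC8H4O4 = 0.5582 / 0.7774 × 100 = 71.80 %

71.80 %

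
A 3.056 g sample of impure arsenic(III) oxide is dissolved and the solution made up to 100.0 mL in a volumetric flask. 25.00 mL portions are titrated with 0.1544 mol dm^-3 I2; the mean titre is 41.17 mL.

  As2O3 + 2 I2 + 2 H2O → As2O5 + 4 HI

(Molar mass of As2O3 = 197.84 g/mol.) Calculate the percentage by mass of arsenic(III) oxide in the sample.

82.30 %

n(I2) per titration = 0.04117 × 0.1544 = 6.357 × 10^-3 mol
From the 1:2 ratio, n(As2O3) in each aliquot = 1/2 × 6.357 × 10^-3 = 3.178 × 10^-3 mol
n(As2O3) in the whole flask = 3.178 × 10^-3 × 100.0/25.00 = 0.01271 mol
mass of As2O3 = 0.01271 × 197.84 = 2.515 g
% As2O3 = 2.515 / 3.056 × 100 = 82.30 %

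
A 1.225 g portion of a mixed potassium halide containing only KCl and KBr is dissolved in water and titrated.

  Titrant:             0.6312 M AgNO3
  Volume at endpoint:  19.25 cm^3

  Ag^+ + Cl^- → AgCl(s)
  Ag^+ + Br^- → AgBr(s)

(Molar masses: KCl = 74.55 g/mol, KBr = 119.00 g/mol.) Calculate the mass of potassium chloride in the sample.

0.3705 g

n(AgNO3) = 0.01925 × 0.6312 = 0.01215 mol
Let x = n(KCl), y = n(KBr).
Titrant: 1x + 1y = 0.01215;  mass: 74.55x + 119.00y = 1.225
Solving, x = 4.970 × 10^-3 mol, y = 7.180 × 10^-3 mol
mass of KCl = 4.970 × 10^-3 × 74.55 = 0.3705 g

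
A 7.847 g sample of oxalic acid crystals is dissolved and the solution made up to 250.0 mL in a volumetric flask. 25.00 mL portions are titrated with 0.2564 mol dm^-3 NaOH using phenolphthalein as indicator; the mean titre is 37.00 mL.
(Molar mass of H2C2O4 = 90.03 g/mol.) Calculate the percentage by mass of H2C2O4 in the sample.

H2C2O4 + 2 NaOH → Na2C2O4 + 2 H2O
n(NaOH) per titration = 0.03700 × 0.2564 = 9.487 × 10^-3 mol
From the 1:2 ratio, n(H2C2O4) in each aliquot = 1/2 × 9.487 × 10^-3 = 4.743 × 10^-3 mol
n(H2C2O4) in the whole flask = 4.743 × 10^-3 × 250.0/25.00 = 0.04743 mol
mass of H2C2O4 = 0.04743 × 90.03 = 4.270 g
% H2C2O4 = 4.270 / 7.847 × 100 = 54.42 %

54.42 %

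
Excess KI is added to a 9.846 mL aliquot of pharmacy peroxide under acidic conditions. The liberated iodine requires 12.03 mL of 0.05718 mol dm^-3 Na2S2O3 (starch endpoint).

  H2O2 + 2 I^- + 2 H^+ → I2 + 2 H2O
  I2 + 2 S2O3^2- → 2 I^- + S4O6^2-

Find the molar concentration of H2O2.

0.03493 mol/L

n(S2O3^2-) = 0.01203 × 0.05718 = 6.879 × 10^-4 mol
n(I2) = n(S2O3^2-)/2 = 3.439 × 10^-4 mol
n(H2O2) in the aliquot = 3.439 × 10^-4 mol (1:1 ratio)
[H2O2] = 3.439 × 10^-4 / 0.009846 = 0.03493 mol/L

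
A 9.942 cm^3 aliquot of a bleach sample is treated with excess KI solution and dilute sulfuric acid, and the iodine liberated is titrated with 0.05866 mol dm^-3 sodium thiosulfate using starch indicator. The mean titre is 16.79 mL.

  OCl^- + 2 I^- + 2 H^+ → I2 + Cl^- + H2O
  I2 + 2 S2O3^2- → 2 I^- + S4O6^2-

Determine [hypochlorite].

0.04953 mol/L

n(S2O3^2-) = 0.01679 × 0.05866 = 9.849 × 10^-4 mol
n(I2) = n(S2O3^2-)/2 = 4.925 × 10^-4 mol
n(OCl^-) in the aliquot = 4.925 × 10^-4 mol (1:1 ratio)
[OCl^-] = 4.925 × 10^-4 / 0.009942 = 0.04953 mol/L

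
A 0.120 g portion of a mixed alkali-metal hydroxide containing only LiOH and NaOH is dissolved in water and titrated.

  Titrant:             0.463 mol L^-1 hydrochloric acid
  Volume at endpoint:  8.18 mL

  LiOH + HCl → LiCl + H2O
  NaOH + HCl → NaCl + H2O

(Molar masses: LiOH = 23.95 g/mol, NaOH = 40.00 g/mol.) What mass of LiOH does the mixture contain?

n(HCl) = 0.00818 × 0.463 = 3.79 × 10^-3 mol
Let x = n(LiOH), y = n(NaOH).
Titrant: 1x + 1y = 3.79 × 10^-3;  mass: 23.95x + 40.00y = 0.120
Solving, x = 1.96 × 10^-3 mol, y = 1.83 × 10^-3 mol
mass of LiOH = 1.96 × 10^-3 × 23.95 = 0.0470 g

0.0470 g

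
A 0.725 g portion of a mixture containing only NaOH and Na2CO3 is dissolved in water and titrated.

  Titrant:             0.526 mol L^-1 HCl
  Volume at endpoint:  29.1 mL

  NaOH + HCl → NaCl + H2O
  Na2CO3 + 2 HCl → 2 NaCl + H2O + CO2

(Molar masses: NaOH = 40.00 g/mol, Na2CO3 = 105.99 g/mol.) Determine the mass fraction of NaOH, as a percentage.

36.6 %

n(HCl) = 0.0291 × 0.526 = 0.0153 mol
Let x = n(NaOH), y = n(Na2CO3).
Titrant: 1x + 2y = 0.0153;  mass: 40.00x + 105.99y = 0.725
Solving, x = 6.63 × 10^-3 mol, y = 4.34 × 10^-3 mol
mass of NaOH = 6.63 × 10^-3 × 40.00 = 0.265 g
% NaOH = 0.265 / 0.725 × 100 = 36.6 %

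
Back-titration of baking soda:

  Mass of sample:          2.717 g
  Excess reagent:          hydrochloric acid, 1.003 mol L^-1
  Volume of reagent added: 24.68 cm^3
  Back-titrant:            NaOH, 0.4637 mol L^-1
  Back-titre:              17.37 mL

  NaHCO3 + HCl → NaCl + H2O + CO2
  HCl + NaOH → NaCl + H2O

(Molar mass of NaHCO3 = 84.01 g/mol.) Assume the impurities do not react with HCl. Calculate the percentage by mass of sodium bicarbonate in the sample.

51.64 %

n(HCl) added = 0.02468 × 1.003 = 0.02475 mol
n(NaOH) used in back-titration = 0.01737 × 0.4637 = 8.054 × 10^-3 mol
n(HCl) left over = 8.054 × 10^-3 mol (1:1 ratio)
n(HCl) consumed by analyte = 0.02475 − 8.054 × 10^-3 = 0.01670 mol
n(NaHCO3) = 0.01670 mol (1:1 ratio)
mass of NaHCO3 = 0.01670 × 84.01 = 1.403 g
% NaHCO3 = 1.403 / 2.717 × 100 = 51.64 %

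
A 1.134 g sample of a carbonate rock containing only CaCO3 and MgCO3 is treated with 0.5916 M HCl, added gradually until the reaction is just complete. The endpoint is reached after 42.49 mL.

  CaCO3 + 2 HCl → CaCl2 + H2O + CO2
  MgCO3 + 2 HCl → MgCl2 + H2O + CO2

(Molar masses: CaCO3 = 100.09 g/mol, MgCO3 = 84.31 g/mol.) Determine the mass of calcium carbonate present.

n(HCl) = 0.04249 × 0.5916 = 0.02514 mol
Let x = n(CaCO3), y = n(MgCO3).
Titrant: 2x + 2y = 0.02514;  mass: 100.09x + 84.31y = 1.134
Solving, x = 4.711 × 10^-3 mol, y = 7.857 × 10^-3 mol
mass of CaCO3 = 4.711 × 10^-3 × 100.09 = 0.4716 g

0.4716 g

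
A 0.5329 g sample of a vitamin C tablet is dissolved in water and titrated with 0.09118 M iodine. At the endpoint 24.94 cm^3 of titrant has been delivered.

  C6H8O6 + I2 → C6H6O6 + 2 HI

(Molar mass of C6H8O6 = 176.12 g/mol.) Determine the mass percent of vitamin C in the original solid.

75.16 %

n(I2) = 0.02494 L × 0.09118 mol/L = 2.274 × 10^-3 mol
n(C6H8O6) = 2.274 × 10^-3 mol (1:1 ratio)
mass of C6H8O6 = 2.274 × 10^-3 × 176.12 g/mol = 0.4005 g
% C6H8O6 = 0.4005 / 0.5329 × 100 = 75.16 %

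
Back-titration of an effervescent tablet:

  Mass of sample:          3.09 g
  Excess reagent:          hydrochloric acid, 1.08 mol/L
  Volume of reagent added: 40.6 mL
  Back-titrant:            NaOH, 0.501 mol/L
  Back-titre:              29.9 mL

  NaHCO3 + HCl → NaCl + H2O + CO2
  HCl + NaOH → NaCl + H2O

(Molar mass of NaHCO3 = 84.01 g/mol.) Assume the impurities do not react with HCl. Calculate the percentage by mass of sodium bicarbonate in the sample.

n(HCl) added = 0.0406 × 1.08 = 0.0438 mol
n(NaOH) used in back-titration = 0.0299 × 0.501 = 0.0150 mol
n(HCl) left over = 0.0150 mol (1:1 ratio)
n(HCl) consumed by analyte = 0.0438 − 0.0150 = 0.0289 mol
n(NaHCO3) = 0.0289 mol (1:1 ratio)
mass of NaHCO3 = 0.0289 × 84.01 = 2.43 g
% NaHCO3 = 2.43 / 3.09 × 100 = 78.5 %

78.5 %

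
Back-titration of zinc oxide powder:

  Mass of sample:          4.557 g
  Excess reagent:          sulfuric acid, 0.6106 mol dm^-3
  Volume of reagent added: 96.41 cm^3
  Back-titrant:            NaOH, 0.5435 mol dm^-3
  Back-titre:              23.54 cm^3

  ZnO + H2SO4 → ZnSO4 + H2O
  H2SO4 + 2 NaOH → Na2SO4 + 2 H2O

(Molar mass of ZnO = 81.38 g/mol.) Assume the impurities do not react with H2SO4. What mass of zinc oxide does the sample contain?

4.270 g

n(H2SO4) added = 0.09641 × 0.6106 = 0.05887 mol
n(NaOH) used in back-titration = 0.02354 × 0.5435 = 0.01279 mol
From the 1:2 ratio, n(H2SO4) left over = 1/2 × 0.01279 = 6.397 × 10^-3 mol
n(H2SO4) consumed by analyte = 0.05887 − 6.397 × 10^-3 = 0.05247 mol
n(ZnO) = 0.05247 mol (1:1 ratio)
mass of ZnO = 0.05247 × 81.38 = 4.270 g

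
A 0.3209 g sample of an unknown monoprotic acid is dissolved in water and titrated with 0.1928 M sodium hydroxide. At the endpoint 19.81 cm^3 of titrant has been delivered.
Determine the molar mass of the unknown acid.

n(NaOH) = 0.01981 L × 0.1928 mol/L = 3.819 × 10^-3 mol
n(HA) = 3.819 × 10^-3 mol (1:1 ratio)
M = m / n = 0.3209 g / 3.819 × 10^-3 mol = 84.02 g/mol

84.02 g/mol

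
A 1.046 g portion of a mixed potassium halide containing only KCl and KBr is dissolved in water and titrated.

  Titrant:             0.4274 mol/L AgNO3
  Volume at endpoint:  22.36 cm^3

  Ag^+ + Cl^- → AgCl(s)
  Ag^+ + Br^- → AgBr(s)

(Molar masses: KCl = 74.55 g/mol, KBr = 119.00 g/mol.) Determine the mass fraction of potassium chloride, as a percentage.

14.63 %

n(AgNO3) = 0.02236 × 0.4274 = 9.557 × 10^-3 mol
Let x = n(KCl), y = n(KBr).
Titrant: 1x + 1y = 9.557 × 10^-3;  mass: 74.55x + 119.00y = 1.046
Solving, x = 2.053 × 10^-3 mol, y = 7.504 × 10^-3 mol
mass of KCl = 2.053 × 10^-3 × 74.55 = 0.1530 g
% KCl = 0.1530 / 1.046 × 100 = 14.63 %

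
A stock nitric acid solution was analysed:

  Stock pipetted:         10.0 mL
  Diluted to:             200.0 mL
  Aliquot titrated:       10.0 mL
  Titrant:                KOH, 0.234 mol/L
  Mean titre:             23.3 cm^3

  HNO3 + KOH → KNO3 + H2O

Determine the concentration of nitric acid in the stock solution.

10.9 mol/L

n(KOH) = 0.0233 × 0.234 = 5.45 × 10^-3 mol
n(HNO3) in the aliquot = 5.45 × 10^-3 mol (1:1 ratio)
[HNO3]_dilute = 5.45 × 10^-3 / 0.0100 = 0.545 mol/L
Dilution factor = 200.0 / 10.0 = 20.00
[HNO3]_stock = 0.545 × 20.00 = 10.9 mol/L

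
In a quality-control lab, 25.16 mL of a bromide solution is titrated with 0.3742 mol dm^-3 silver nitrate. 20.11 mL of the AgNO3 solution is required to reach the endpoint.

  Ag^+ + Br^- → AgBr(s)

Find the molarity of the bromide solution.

0.2991 mol/L

n(AgNO3) = 0.02011 L × 0.3742 mol/L = 7.525 × 10^-3 mol
n(Br-) = 7.525 × 10^-3 mol (1:1 mole ratio)
[Br-] = 7.525 × 10^-3 mol / 0.02516 L = 0.2991 mol/L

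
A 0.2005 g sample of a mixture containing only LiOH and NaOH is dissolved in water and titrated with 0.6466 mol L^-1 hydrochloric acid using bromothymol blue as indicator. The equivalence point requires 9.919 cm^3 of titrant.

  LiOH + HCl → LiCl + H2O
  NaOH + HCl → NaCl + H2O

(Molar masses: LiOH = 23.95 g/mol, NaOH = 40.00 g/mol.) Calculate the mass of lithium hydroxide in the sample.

0.08363 g

n(HCl) = 0.009919 × 0.6466 = 6.414 × 10^-3 mol
Let x = n(LiOH), y = n(NaOH).
Titrant: 1x + 1y = 6.414 × 10^-3;  mass: 23.95x + 40.00y = 0.2005
Solving, x = 3.492 × 10^-3 mol, y = 2.922 × 10^-3 mol
mass of LiOH = 3.492 × 10^-3 × 23.95 = 0.08363 g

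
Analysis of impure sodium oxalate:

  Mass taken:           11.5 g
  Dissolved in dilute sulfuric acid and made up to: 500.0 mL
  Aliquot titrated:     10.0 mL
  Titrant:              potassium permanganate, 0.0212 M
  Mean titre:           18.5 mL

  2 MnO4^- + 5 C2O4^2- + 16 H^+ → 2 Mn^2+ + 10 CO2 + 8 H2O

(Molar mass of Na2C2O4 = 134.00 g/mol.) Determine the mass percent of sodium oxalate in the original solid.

n(KMnO4) per titration = 0.0185 × 0.0212 = 3.92 × 10^-4 mol
From the 5:2 ratio, n(Na2C2O4) in each aliquot = 5/2 × 3.92 × 10^-4 = 9.80 × 10^-4 mol
n(Na2C2O4) in the whole flask = 9.80 × 10^-4 × 500.0/10.0 = 0.0490 mol
mass of Na2C2O4 = 0.0490 × 134.00 = 6.57 g
% Na2C2O4 = 6.57 / 11.5 × 100 = 57.1 %

57.1 %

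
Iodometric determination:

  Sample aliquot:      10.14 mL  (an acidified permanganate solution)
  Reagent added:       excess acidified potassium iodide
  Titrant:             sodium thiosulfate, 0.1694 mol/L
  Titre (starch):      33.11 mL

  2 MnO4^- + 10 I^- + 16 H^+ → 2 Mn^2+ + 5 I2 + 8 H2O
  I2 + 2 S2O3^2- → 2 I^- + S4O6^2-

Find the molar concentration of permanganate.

n(S2O3^2-) = 0.03311 × 0.1694 = 5.609 × 10^-3 mol
n(I2) = n(S2O3^2-)/2 = 2.804 × 10^-3 mol
From the 2:5 ratio, n(MnO4^-) in the aliquot = 2/5 × 2.804 × 10^-3 = 1.122 × 10^-3 mol
[MnO4^-] = 1.122 × 10^-3 / 0.01014 = 0.1106 mol/L

0.1106 mol/L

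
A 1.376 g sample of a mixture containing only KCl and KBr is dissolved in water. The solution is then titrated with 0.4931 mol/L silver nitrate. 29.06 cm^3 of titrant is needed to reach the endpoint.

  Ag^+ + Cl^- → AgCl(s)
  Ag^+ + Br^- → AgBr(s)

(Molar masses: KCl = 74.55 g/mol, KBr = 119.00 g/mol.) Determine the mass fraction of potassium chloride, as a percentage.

n(AgNO3) = 0.02906 × 0.4931 = 0.01433 mol
Let x = n(KCl), y = n(KBr).
Titrant: 1x + 1y = 0.01433;  mass: 74.55x + 119.00y = 1.376
Solving, x = 7.406 × 10^-3 mol, y = 6.923 × 10^-3 mol
mass of KCl = 7.406 × 10^-3 × 74.55 = 0.5521 g
% KCl = 0.5521 / 1.376 × 100 = 40.13 %

40.13 %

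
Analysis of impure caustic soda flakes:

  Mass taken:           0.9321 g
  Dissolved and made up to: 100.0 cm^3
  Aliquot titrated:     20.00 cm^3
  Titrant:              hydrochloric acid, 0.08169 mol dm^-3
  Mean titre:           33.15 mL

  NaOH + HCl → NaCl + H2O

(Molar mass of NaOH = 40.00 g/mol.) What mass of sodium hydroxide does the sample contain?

0.5416 g

n(HCl) per titration = 0.03315 × 0.08169 = 2.708 × 10^-3 mol
n(NaOH) in each aliquot = 2.708 × 10^-3 mol (1:1 ratio)
n(NaOH) in the whole flask = 2.708 × 10^-3 × 100.0/20.00 = 0.01354 mol
mass of NaOH = 0.01354 × 40.00 = 0.5416 g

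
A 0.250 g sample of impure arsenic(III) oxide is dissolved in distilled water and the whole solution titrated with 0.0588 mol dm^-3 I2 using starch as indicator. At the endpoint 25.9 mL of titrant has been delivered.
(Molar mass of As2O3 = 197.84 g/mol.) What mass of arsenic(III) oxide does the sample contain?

0.151 g

As2O3 + 2 I2 + 2 H2O → As2O5 + 4 HI
n(I2) = 0.0259 L × 0.0588 mol/L = 1.52 × 10^-3 mol
From the 1:2 ratio, n(As2O3) = 1/2 × 1.52 × 10^-3 = 7.61 × 10^-4 mol
mass of As2O3 = 7.61 × 10^-4 × 197.84 g/mol = 0.151 g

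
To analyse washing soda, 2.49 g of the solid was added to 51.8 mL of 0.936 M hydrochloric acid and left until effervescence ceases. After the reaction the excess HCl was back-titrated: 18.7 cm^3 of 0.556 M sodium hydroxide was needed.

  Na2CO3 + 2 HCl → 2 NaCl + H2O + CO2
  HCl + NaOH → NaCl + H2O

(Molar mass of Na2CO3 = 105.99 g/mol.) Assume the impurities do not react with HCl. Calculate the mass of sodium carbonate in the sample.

2.02 g

n(HCl) added = 0.0518 × 0.936 = 0.0485 mol
n(NaOH) used in back-titration = 0.0187 × 0.556 = 0.0104 mol
n(HCl) left over = 0.0104 mol (1:1 ratio)
n(HCl) consumed by analyte = 0.0485 − 0.0104 = 0.0381 mol
From the 1:2 ratio, n(Na2CO3) = 1/2 × 0.0381 = 0.0190 mol
mass of Na2CO3 = 0.0190 × 105.99 = 2.02 g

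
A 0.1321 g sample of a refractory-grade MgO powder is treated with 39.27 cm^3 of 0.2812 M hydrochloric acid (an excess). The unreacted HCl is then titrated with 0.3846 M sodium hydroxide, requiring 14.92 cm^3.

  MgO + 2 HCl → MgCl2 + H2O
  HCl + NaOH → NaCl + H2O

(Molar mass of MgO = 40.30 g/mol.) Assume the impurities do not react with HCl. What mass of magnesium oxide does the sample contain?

0.1069 g

n(HCl) added = 0.03927 × 0.2812 = 0.01104 mol
n(NaOH) used in back-titration = 0.01492 × 0.3846 = 5.738 × 10^-3 mol
n(HCl) left over = 5.738 × 10^-3 mol (1:1 ratio)
n(HCl) consumed by analyte = 0.01104 − 5.738 × 10^-3 = 5.304 × 10^-3 mol
From the 1:2 ratio, n(MgO) = 1/2 × 5.304 × 10^-3 = 2.652 × 10^-3 mol
mass of MgO = 2.652 × 10^-3 × 40.30 = 0.1069 g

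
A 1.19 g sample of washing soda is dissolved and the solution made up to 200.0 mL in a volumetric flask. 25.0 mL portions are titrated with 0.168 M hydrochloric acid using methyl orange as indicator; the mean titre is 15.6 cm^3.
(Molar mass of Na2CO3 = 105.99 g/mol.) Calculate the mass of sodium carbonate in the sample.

1.11 g

Na2CO3 + 2 HCl → 2 NaCl + H2O + CO2
n(HCl) per titration = 0.0156 × 0.168 = 2.62 × 10^-3 mol
From the 1:2 ratio, n(Na2CO3) in each aliquot = 1/2 × 2.62 × 10^-3 = 1.31 × 10^-3 mol
n(Na2CO3) in the whole flask = 1.31 × 10^-3 × 200.0/25.0 = 0.0105 mol
mass of Na2CO3 = 0.0105 × 105.99 = 1.11 g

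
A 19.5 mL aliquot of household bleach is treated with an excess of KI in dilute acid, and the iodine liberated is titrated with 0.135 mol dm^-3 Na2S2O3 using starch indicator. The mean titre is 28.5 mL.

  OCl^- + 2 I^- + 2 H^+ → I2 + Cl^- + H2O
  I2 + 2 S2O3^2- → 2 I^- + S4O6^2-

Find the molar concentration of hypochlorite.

n(S2O3^2-) = 0.0285 × 0.135 = 3.85 × 10^-3 mol
n(I2) = n(S2O3^2-)/2 = 1.92 × 10^-3 mol
n(OCl^-) in the aliquot = 1.92 × 10^-3 mol (1:1 ratio)
[OCl^-] = 1.92 × 10^-3 / 0.0195 = 0.0987 mol/L

0.0987 mol/L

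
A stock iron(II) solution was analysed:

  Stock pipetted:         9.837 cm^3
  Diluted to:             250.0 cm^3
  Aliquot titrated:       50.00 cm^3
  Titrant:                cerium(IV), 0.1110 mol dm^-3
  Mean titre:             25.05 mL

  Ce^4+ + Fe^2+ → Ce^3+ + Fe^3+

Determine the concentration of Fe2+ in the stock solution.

n(Ce4+) = 0.02505 × 0.1110 = 2.781 × 10^-3 mol
n(Fe2+) in the aliquot = 2.781 × 10^-3 mol (1:1 ratio)
[Fe2+]_dilute = 2.781 × 10^-3 / 0.05000 = 0.05561 mol/L
Dilution factor = 250.0 / 9.837 = 25.41
[Fe2+]_stock = 0.05561 × 25.41 = 1.413 mol/L

1.413 mol/L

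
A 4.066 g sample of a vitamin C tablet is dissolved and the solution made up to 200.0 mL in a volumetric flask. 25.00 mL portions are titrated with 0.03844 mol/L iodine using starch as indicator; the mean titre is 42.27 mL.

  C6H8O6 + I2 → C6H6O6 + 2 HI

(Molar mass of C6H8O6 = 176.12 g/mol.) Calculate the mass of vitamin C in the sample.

n(I2) per titration = 0.04227 × 0.03844 = 1.625 × 10^-3 mol
n(C6H8O6) in each aliquot = 1.625 × 10^-3 mol (1:1 ratio)
n(C6H8O6) in the whole flask = 1.625 × 10^-3 × 200.0/25.00 = 0.01300 mol
mass of C6H8O6 = 0.01300 × 176.12 = 2.289 g

2.289 g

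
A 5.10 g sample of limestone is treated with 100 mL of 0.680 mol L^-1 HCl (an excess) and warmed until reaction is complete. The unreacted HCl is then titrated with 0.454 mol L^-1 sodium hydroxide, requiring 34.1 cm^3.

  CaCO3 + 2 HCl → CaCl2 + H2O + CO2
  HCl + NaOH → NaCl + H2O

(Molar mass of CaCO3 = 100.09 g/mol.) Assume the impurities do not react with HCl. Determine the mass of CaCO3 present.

n(HCl) added = 0.100 × 0.680 = 0.0680 mol
n(NaOH) used in back-titration = 0.0341 × 0.454 = 0.0155 mol
n(HCl) left over = 0.0155 mol (1:1 ratio)
n(HCl) consumed by analyte = 0.0680 − 0.0155 = 0.0525 mol
From the 1:2 ratio, n(CaCO3) = 1/2 × 0.0525 = 0.0263 mol
mass of CaCO3 = 0.0263 × 100.09 = 2.63 g

2.63 g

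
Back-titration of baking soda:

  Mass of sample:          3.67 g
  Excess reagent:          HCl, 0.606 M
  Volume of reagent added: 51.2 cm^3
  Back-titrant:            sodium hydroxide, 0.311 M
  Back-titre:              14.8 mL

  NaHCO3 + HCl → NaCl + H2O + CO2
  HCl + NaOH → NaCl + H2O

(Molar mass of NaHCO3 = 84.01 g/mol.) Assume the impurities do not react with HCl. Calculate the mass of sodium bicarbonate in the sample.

n(HCl) added = 0.0512 × 0.606 = 0.0310 mol
n(NaOH) used in back-titration = 0.0148 × 0.311 = 4.60 × 10^-3 mol
n(HCl) left over = 4.60 × 10^-3 mol (1:1 ratio)
n(HCl) consumed by analyte = 0.0310 − 4.60 × 10^-3 = 0.0264 mol
n(NaHCO3) = 0.0264 mol (1:1 ratio)
mass of NaHCO3 = 0.0264 × 84.01 = 2.22 g

2.22 g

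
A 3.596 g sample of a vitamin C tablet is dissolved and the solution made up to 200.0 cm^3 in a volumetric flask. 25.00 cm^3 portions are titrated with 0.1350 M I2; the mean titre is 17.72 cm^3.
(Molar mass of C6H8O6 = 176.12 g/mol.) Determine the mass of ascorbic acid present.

3.371 g

C6H8O6 + I2 → C6H6O6 + 2 HI
n(I2) per titration = 0.01772 × 0.1350 = 2.392 × 10^-3 mol
n(C6H8O6) in each aliquot = 2.392 × 10^-3 mol (1:1 ratio)
n(C6H8O6) in the whole flask = 2.392 × 10^-3 × 200.0/25.00 = 0.01914 mol
mass of C6H8O6 = 0.01914 × 176.12 = 3.371 g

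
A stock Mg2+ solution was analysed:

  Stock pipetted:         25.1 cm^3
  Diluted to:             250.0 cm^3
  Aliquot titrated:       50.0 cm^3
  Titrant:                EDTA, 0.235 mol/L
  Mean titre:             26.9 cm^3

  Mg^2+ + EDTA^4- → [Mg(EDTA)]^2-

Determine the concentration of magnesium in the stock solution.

1.26 mol/L

n(EDTA) = 0.0269 × 0.235 = 6.32 × 10^-3 mol
n(Mg2+) in the aliquot = 6.32 × 10^-3 mol (1:1 ratio)
[Mg2+]_dilute = 6.32 × 10^-3 / 0.0500 = 0.126 mol/L
Dilution factor = 250.0 / 25.1 = 9.960
[Mg2+]_stock = 0.126 × 9.960 = 1.26 mol/L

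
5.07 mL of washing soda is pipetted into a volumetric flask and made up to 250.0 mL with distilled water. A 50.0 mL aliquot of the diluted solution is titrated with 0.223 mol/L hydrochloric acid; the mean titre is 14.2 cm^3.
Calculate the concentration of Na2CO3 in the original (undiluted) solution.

Na2CO3 + 2 HCl → 2 NaCl + H2O + CO2
n(HCl) = 0.0142 × 0.223 = 3.17 × 10^-3 mol
From the 1:2 ratio, n(Na2CO3) in the aliquot = 1/2 × 3.17 × 10^-3 = 1.58 × 10^-3 mol
[Na2CO3]_dilute = 1.58 × 10^-3 / 0.0500 = 0.0317 mol/L
Dilution factor = 250.0 / 5.07 = 49.31
[Na2CO3]_stock = 0.0317 × 49.31 = 1.56 mol/L

1.56 mol/L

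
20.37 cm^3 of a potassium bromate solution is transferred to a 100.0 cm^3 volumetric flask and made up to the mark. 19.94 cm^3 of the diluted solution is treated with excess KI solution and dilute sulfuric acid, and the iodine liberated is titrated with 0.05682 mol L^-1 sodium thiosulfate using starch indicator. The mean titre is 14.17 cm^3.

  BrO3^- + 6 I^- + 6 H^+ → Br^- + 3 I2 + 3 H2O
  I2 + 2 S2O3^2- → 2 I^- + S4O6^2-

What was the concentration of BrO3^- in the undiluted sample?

0.03304 mol/L

n(S2O3^2-) = 0.01417 × 0.05682 = 8.051 × 10^-4 mol
n(I2) = n(S2O3^2-)/2 = 4.026 × 10^-4 mol
From the 1:3 ratio, n(BrO3^-) in the aliquot = 1/3 × 4.026 × 10^-4 = 1.342 × 10^-4 mol
[BrO3^-]_dilute = 1.342 × 10^-4 / 0.01994 = 0.006730 mol/L
[BrO3^-]_original = 0.006730 × 100.0/20.37 = 0.03304 mol/L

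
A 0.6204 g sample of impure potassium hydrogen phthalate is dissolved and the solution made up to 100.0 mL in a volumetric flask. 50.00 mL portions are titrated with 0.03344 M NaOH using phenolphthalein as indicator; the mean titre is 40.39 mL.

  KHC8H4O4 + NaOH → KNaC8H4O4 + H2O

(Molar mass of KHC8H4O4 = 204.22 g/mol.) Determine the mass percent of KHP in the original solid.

n(NaOH) per titration = 0.04039 × 0.03344 = 1.351 × 10^-3 mol
n(KHC8H4O4) in each aliquot = 1.351 × 10^-3 mol (1:1 ratio)
n(KHC8H4O4) in the whole flask = 1.351 × 10^-3 × 100.0/50.00 = 2.701 × 10^-3 mol
mass of KHC8H4O4 = 2.701 × 10^-3 × 204.22 = 0.5517 g
% KHC8H4O4 = 0.5517 / 0.6204 × 100 = 88.92 %

88.92 %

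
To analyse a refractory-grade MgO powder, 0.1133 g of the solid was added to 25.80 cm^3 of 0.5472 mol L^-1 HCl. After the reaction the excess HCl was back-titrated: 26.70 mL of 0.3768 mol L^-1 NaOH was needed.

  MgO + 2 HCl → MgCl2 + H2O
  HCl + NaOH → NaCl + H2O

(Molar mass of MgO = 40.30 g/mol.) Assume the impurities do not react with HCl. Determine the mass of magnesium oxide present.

n(HCl) added = 0.02580 × 0.5472 = 0.01412 mol
n(NaOH) used in back-titration = 0.02670 × 0.3768 = 0.01006 mol
n(HCl) left over = 0.01006 mol (1:1 ratio)
n(HCl) consumed by analyte = 0.01412 − 0.01006 = 4.057 × 10^-3 mol
From the 1:2 ratio, n(MgO) = 1/2 × 4.057 × 10^-3 = 2.029 × 10^-3 mol
mass of MgO = 2.029 × 10^-3 × 40.30 = 0.08175 g

0.08175 g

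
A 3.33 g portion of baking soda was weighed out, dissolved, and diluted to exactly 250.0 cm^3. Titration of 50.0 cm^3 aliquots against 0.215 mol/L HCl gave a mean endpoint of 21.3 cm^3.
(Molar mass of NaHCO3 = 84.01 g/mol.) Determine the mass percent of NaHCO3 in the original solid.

NaHCO3 + HCl → NaCl + H2O + CO2
n(HCl) per titration = 0.0213 × 0.215 = 4.58 × 10^-3 mol
n(NaHCO3) in each aliquot = 4.58 × 10^-3 mol (1:1 ratio)
n(NaHCO3) in the whole flask = 4.58 × 10^-3 × 250.0/50.0 = 0.0229 mol
mass of NaHCO3 = 0.0229 × 84.01 = 1.92 g
% NaHCO3 = 1.92 / 3.33 × 100 = 57.8 %

57.8 %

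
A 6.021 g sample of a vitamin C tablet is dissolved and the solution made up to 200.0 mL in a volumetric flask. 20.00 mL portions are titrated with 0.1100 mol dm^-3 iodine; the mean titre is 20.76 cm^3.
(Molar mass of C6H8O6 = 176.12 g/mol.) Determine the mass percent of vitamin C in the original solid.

66.80 %

C6H8O6 + I2 → C6H6O6 + 2 HI
n(I2) per titration = 0.02076 × 0.1100 = 2.284 × 10^-3 mol
n(C6H8O6) in each aliquot = 2.284 × 10^-3 mol (1:1 ratio)
n(C6H8O6) in the whole flask = 2.284 × 10^-3 × 200.0/20.00 = 0.02284 mol
mass of C6H8O6 = 0.02284 × 176.12 = 4.022 g
% C6H8O6 = 4.022 / 6.021 × 100 = 66.80 %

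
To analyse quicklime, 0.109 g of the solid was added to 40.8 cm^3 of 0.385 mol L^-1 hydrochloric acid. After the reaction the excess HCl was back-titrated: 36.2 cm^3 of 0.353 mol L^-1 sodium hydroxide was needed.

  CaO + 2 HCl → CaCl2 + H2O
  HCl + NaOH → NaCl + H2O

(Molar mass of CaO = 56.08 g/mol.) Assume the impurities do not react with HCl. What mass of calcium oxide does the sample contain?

n(HCl) added = 0.0408 × 0.385 = 0.0157 mol
n(NaOH) used in back-titration = 0.0362 × 0.353 = 0.0128 mol
n(HCl) left over = 0.0128 mol (1:1 ratio)
n(HCl) consumed by analyte = 0.0157 − 0.0128 = 2.93 × 10^-3 mol
From the 1:2 ratio, n(CaO) = 1/2 × 2.93 × 10^-3 = 1.46 × 10^-3 mol
mass of CaO = 1.46 × 10^-3 × 56.08 = 0.0821 g

0.0821 g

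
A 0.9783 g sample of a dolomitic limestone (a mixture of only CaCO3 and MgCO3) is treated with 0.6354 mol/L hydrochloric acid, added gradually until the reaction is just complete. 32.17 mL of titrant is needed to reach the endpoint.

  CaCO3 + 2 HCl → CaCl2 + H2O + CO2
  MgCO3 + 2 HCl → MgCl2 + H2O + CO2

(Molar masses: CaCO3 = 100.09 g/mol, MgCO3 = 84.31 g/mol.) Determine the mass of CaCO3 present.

0.7397 g

n(HCl) = 0.03217 × 0.6354 = 0.02044 mol
Let x = n(CaCO3), y = n(MgCO3).
Titrant: 2x + 2y = 0.02044;  mass: 100.09x + 84.31y = 0.9783
Solving, x = 7.390 × 10^-3 mol, y = 2.830 × 10^-3 mol
mass of CaCO3 = 7.390 × 10^-3 × 100.09 = 0.7397 g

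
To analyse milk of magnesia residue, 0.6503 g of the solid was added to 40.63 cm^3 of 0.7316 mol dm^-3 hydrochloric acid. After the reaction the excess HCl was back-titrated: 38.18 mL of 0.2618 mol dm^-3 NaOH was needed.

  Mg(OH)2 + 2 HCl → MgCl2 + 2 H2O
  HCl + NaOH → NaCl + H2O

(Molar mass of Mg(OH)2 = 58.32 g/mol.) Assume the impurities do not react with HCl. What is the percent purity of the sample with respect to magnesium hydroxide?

n(HCl) added = 0.04063 × 0.7316 = 0.02972 mol
n(NaOH) used in back-titration = 0.03818 × 0.2618 = 9.996 × 10^-3 mol
n(HCl) left over = 9.996 × 10^-3 mol (1:1 ratio)
n(HCl) consumed by analyte = 0.02972 − 9.996 × 10^-3 = 0.01973 mol
From the 1:2 ratio, n(Mg(OH)2) = 1/2 × 0.01973 = 9.865 × 10^-3 mol
mass of Mg(OH)2 = 9.865 × 10^-3 × 58.32 = 0.5753 g
% Mg(OH)2 = 0.5753 / 0.6503 × 100 = 88.47 %

88.47 %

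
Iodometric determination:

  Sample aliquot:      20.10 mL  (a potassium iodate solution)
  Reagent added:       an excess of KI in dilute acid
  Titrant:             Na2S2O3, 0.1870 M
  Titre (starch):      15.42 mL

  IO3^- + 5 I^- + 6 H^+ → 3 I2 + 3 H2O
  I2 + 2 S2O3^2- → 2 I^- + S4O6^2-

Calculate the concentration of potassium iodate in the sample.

n(S2O3^2-) = 0.01542 × 0.1870 = 2.884 × 10^-3 mol
n(I2) = n(S2O3^2-)/2 = 1.442 × 10^-3 mol
From the 1:3 ratio, n(IO3^-) in the aliquot = 1/3 × 1.442 × 10^-3 = 4.806 × 10^-4 mol
[IO3^-] = 4.806 × 10^-4 / 0.02010 = 0.02391 mol/L

0.02391 M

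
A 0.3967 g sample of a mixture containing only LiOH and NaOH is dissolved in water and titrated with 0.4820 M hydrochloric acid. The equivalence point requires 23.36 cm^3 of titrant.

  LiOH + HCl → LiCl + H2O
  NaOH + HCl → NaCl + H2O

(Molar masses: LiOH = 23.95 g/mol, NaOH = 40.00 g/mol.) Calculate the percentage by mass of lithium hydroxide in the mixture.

20.19 %

n(HCl) = 0.02336 × 0.4820 = 0.01126 mol
Let x = n(LiOH), y = n(NaOH).
Titrant: 1x + 1y = 0.01126;  mass: 23.95x + 40.00y = 0.3967
Solving, x = 3.345 × 10^-3 mol, y = 7.915 × 10^-3 mol
mass of LiOH = 3.345 × 10^-3 × 23.95 = 0.08010 g
% LiOH = 0.08010 / 0.3967 × 100 = 20.19 %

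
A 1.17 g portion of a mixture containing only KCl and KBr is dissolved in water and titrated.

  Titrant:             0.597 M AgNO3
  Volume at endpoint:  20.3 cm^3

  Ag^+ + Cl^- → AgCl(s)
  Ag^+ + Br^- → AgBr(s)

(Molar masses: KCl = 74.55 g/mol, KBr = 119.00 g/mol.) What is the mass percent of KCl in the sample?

39.0 %

n(AgNO3) = 0.0203 × 0.597 = 0.0121 mol
Let x = n(KCl), y = n(KBr).
Titrant: 1x + 1y = 0.0121;  mass: 74.55x + 119.00y = 1.17
Solving, x = 6.12 × 10^-3 mol, y = 6.00 × 10^-3 mol
mass of KCl = 6.12 × 10^-3 × 74.55 = 0.456 g
% KCl = 0.456 / 1.17 × 100 = 39.0 %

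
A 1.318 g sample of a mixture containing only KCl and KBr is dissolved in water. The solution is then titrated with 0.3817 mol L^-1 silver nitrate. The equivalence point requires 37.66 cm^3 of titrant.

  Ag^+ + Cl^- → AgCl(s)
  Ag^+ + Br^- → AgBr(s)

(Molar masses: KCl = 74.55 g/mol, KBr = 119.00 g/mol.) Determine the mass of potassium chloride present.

0.6585 g

n(AgNO3) = 0.03766 × 0.3817 = 0.01437 mol
Let x = n(KCl), y = n(KBr).
Titrant: 1x + 1y = 0.01437;  mass: 74.55x + 119.00y = 1.318
Solving, x = 8.832 × 10^-3 mol, y = 5.542 × 10^-3 mol
mass of KCl = 8.832 × 10^-3 × 74.55 = 0.6585 g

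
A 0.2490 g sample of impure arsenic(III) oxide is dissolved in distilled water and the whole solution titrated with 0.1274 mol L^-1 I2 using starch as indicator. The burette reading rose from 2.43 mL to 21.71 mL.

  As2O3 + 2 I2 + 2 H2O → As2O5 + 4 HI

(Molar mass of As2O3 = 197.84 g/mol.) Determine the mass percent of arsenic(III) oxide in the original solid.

n(I2) = 0.01928 L × 0.1274 mol/L = 2.456 × 10^-3 mol
From the 1:2 ratio, n(As2O3) = 1/2 × 2.456 × 10^-3 = 1.228 × 10^-3 mol
mass of As2O3 = 1.228 × 10^-3 × 197.84 g/mol = 0.2430 g
% As2O3 = 0.2430 / 0.2490 × 100 = 97.58 %

97.58 %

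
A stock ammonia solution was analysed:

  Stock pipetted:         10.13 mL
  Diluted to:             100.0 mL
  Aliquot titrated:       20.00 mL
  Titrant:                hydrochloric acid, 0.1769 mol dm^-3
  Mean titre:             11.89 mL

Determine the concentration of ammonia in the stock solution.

NH3 + HCl → NH4Cl
n(HCl) = 0.01189 × 0.1769 = 2.103 × 10^-3 mol
n(NH3) in the aliquot = 2.103 × 10^-3 mol (1:1 ratio)
[NH3]_dilute = 2.103 × 10^-3 / 0.02000 = 0.1052 mol/L
Dilution factor = 100.0 / 10.13 = 9.872
[NH3]_stock = 0.1052 × 9.872 = 1.038 mol/L

1.038 mol/L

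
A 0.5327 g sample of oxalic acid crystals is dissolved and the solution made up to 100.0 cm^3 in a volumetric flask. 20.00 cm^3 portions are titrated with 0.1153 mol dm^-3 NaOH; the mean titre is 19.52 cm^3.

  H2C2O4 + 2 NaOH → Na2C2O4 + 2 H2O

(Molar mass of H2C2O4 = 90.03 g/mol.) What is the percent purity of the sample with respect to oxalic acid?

95.09 %

n(NaOH) per titration = 0.01952 × 0.1153 = 2.251 × 10^-3 mol
From the 1:2 ratio, n(H2C2O4) in each aliquot = 1/2 × 2.251 × 10^-3 = 1.125 × 10^-3 mol
n(H2C2O4) in the whole flask = 1.125 × 10^-3 × 100.0/20.00 = 5.627 × 10^-3 mol
mass of H2C2O4 = 5.627 × 10^-3 × 90.03 = 0.5066 g
% H2C2O4 = 0.5066 / 0.5327 × 100 = 95.09 %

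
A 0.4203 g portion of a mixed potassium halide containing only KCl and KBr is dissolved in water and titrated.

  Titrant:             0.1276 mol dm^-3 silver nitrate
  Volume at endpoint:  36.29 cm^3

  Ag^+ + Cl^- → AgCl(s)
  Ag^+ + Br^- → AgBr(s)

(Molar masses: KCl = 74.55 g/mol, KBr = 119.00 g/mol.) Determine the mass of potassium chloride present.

0.2193 g

n(AgNO3) = 0.03629 × 0.1276 = 4.631 × 10^-3 mol
Let x = n(KCl), y = n(KBr).
Titrant: 1x + 1y = 4.631 × 10^-3;  mass: 74.55x + 119.00y = 0.4203
Solving, x = 2.941 × 10^-3 mol, y = 1.689 × 10^-3 mol
mass of KCl = 2.941 × 10^-3 × 74.55 = 0.2193 g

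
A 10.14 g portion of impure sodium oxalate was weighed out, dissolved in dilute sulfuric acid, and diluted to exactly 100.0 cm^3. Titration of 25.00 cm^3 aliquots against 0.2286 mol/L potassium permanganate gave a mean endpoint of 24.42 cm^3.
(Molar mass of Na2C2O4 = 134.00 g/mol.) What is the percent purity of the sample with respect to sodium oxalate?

2 MnO4^- + 5 C2O4^2- + 16 H^+ → 2 Mn^2+ + 10 CO2 + 8 H2O
n(KMnO4) per titration = 0.02442 × 0.2286 = 5.582 × 10^-3 mol
From the 5:2 ratio, n(Na2C2O4) in each aliquot = 5/2 × 5.582 × 10^-3 = 0.01396 mol
n(Na2C2O4) in the whole flask = 0.01396 × 100.0/25.00 = 0.05582 mol
mass of Na2C2O4 = 0.05582 × 134.00 = 7.480 g
% Na2C2O4 = 7.480 / 10.14 × 100 = 73.77 %

73.77 %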